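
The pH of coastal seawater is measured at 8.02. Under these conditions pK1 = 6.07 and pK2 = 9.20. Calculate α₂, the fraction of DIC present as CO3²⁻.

α₂ = 0.0613

α₂ = 1 / (1 + [H⁺]/K2 + [H⁺]²/(K1K2)) = 1 / (1 + 10^+1.18 + 10^-0.77)
   = 1 / (1 + 15.136 + 0.16982) = 1/16.305 = 0.06133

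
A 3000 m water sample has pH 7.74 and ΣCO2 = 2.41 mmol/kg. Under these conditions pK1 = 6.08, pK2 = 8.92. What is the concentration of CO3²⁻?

[CO3²⁻] = 0.146 mmol/kg

α₂ = 1 / (1 + [H⁺]/K2 + [H⁺]²/(K1K2)) = 1 / (1 + 10^+1.18 + 10^-0.48)
   = 1 / (1 + 15.136 + 0.33113) = 1/16.467 = 0.06073
[CO3²⁻] = α₂ × DIC = 0.06073 × 2.41 = 0.146 mmol/kg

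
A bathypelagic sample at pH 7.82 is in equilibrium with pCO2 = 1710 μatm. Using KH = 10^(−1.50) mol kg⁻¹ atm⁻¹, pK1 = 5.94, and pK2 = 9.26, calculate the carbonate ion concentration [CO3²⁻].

[CO2*] = KH · pCO2 = 10^(−1.50) × 1710×10^-6 = 5.407×10^-5 mol/kg
α₀ = 1/(1 + K1/[H⁺] + K1K2/[H⁺]²) = 1/(1 + 10^+1.88 + 10^+0.44) = 0.01256
DIC = [CO2*]/α₀ = 5.407×10^-5 / 0.01256 = 4.305 mmol/kg
[CO3²⁻] = α₂·DIC; α₂ = 0.03460, so [CO3²⁻] = 0.03460 × 4.305 = 0.149 mmol/kg

[CO3²⁻] = 0.149 mmol/kg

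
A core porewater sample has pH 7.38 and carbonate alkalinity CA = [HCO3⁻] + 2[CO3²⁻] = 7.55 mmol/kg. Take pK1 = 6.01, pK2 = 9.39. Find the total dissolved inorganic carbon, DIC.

DIC = 7.79 mmol/kg

CA = [HCO3⁻] + 2[CO3²⁻] = (α₁ + 2α₂)·DIC
At pH 7.38: [H⁺]/K1 = 10^-1.37 = 0.042658, K2/[H⁺] = 10^-2.01 = 0.0097724
α₁ = 1/(1 + 0.042658 + 0.0097724) = 1/1.0524 = 0.9502; α₂ = α₁·K2/[H⁺] = 0.009286
α₁ + 2α₂ = 0.9688
DIC = CA / (α₁ + 2α₂) = 7.55 / 0.9688 = 7.79 mmol/kg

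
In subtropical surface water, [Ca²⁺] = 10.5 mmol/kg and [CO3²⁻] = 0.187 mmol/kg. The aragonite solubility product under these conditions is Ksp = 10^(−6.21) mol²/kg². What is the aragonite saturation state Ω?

Ω = 3.18

Ksp = 10^(−6.21) = 6.166×10^-7
Ω = [Ca²⁺][CO3²⁻]/Ksp = (10.5×10^-3)(0.187×10^-3) / 6.166×10^-7 = 3.18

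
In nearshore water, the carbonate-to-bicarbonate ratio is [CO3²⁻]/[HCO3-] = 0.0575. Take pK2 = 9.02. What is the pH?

pH = 7.78

From K2 = [H⁺][CO3²⁻]/[HCO3-]:  pH = pK2 + log₁₀([CO3²⁻]/[HCO3-])
log₁₀(0.0575) = -1.240
pH = 9.02 + (-1.240) = 7.78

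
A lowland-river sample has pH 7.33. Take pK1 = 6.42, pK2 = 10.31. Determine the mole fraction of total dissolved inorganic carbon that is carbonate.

α₂ = 1 / (1 + [H⁺]/K2 + [H⁺]²/(K1K2)) = 1 / (1 + 10^+2.98 + 10^+2.07)
   = 1 / (1 + 954.99 + 117.49) = 1/1073.5 = 0.0009315

α₂ = 0.000932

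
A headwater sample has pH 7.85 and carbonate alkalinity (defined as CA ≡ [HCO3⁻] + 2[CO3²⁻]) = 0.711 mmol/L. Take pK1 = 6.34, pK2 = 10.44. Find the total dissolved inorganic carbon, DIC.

DIC = 0.731 mmol/L

CA = [HCO3⁻] + 2[CO3²⁻] = (α₁ + 2α₂)·DIC
At pH 7.85: [H⁺]/K1 = 10^-1.51 = 0.030903, K2/[H⁺] = 10^-2.59 = 0.0025704
α₁ = 1/(1 + 0.030903 + 0.0025704) = 1/1.0335 = 0.9676; α₂ = α₁·K2/[H⁺] = 0.002487
α₁ + 2α₂ = 0.9726
DIC = CA / (α₁ + 2α₂) = 0.711 / 0.9726 = 0.731 mmol/L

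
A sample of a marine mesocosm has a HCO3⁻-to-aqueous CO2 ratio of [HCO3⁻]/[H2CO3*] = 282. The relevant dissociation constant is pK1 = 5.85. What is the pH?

From K1 = [H⁺][HCO3⁻]/[H2CO3*]:  pH = pK1 + log₁₀([HCO3⁻]/[H2CO3*])
log₁₀(282) = +2.450
pH = 5.85 + (+2.450) = 8.30

pH = 8.30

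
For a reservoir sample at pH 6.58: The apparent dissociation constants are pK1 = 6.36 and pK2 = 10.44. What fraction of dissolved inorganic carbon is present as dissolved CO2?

α₀ = 1 / (1 + K1/[H⁺] + K1K2/[H⁺]²) = 1 / (1 + 10^+0.22 + 10^-3.64)
   = 1 / (1 + 1.6596 + 0.00022909) = 1/2.6598 = 0.3760

α₀ = 0.376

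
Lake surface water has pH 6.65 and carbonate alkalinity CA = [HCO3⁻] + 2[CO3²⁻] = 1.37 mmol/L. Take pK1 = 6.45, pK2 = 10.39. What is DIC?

DIC = 2.23 mmol/L

CA = [HCO3⁻] + 2[CO3²⁻] = (α₁ + 2α₂)·DIC
At pH 6.65: [H⁺]/K1 = 10^-0.20 = 0.63096, K2/[H⁺] = 10^-3.74 = 0.00018197
α₁ = 1/(1 + 0.63096 + 0.00018197) = 1/1.6311 = 0.6131; α₂ = α₁·K2/[H⁺] = 0.0001116
α₁ + 2α₂ = 0.6133
DIC = CA / (α₁ + 2α₂) = 1.37 / 0.6133 = 2.23 mmol/L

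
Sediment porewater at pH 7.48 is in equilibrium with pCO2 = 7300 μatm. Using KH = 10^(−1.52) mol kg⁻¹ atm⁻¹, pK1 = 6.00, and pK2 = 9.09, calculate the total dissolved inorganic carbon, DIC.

[CO2*] = KH · pCO2 = 10^(−1.52) × 7300×10^-6 = 2.205×10^-4 mol/kg
α₀ = 1/(1 + K1/[H⁺] + K1K2/[H⁺]²) = 1/(1 + 10^+1.48 + 10^-0.13) = 0.03131
DIC = [CO2*]/α₀ = 2.205×10^-4 / 0.03131 = 7.04 mmol/kg

DIC = 7.04 mmol/kg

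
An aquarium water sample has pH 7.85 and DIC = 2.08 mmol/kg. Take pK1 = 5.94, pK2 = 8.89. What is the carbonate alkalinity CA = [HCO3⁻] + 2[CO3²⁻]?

CA = 2.23 mmol/kg

CA = [HCO3⁻] + 2[CO3²⁻] = (α₁ + 2α₂)·DIC
At pH 7.85: [H⁺]/K1 = 10^-1.91 = 0.012303, K2/[H⁺] = 10^-1.04 = 0.091201
α₁ = 1/(1 + 0.012303 + 0.091201) = 1/1.1035 = 0.9062; α₂ = α₁·K2/[H⁺] = 0.08265
α₁ + 2α₂ = 1.0715
CA = 1.0715 × 2.08 = 2.23 mmol/kg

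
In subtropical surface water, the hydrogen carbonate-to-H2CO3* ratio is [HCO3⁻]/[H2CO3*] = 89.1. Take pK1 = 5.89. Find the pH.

pH = 7.84

From K1 = [H⁺][HCO3⁻]/[H2CO3*]:  pH = pK1 + log₁₀([HCO3⁻]/[H2CO3*])
log₁₀(89.1) = +1.950
pH = 5.89 + (+1.950) = 7.84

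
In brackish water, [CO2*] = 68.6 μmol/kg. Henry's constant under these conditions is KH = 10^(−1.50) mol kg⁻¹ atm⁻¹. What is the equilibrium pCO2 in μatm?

pCO2 = 2170 μatm

KH = 10^(−1.50) = 3.162×10^-2 mol kg⁻¹ atm⁻¹
pCO2 = [CO2*]/KH = 68.6×10^-6 / 3.162×10^-2 = 2.17×10^-3 atm = 2170 μatm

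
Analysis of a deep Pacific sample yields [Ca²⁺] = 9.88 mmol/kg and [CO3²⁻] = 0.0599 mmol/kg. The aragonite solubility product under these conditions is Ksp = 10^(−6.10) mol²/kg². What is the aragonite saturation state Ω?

Ω = 0.745

Ksp = 10^(−6.10) = 7.943×10^-7
Ω = [Ca²⁺][CO3²⁻]/Ksp = (9.88×10^-3)(0.0599×10^-3) / 7.943×10^-7 = 0.745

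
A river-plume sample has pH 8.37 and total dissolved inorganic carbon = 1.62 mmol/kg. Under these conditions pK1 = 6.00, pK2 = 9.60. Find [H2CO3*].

[CO2*] = 6.50 μmol/kg

α₀ = 1 / (1 + K1/[H⁺] + K1K2/[H⁺]²) = 1 / (1 + 10^+2.37 + 10^+1.14)
   = 1 / (1 + 234.42 + 13.804) = 1/249.23 = 0.004012
[CO2*] = α₀ × DIC = 0.004012 × 1.62 = 0.00650 mmol/kg = 6.50 μmol/kg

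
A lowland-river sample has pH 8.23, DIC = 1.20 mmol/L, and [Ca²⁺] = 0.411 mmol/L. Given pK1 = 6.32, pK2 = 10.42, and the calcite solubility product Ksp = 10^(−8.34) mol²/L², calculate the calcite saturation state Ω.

Ω = 0.684

α₂ = 1 / (1 + [H⁺]/K2 + [H⁺]²/(K1K2)) = 1 / (1 + 10^+2.19 + 10^+0.28)
   = 1 / (1 + 154.88 + 1.9055) = 1/157.79 = 0.006338
[CO3²⁻] = α₂ × DIC = 0.006338 × 1.20 = 0.007605 mmol/L = 7.605 μmol/L
Ksp = 10^(−8.34) = 4.571×10^-9
Ω = [Ca²⁺][CO3²⁻]/Ksp = (0.411×10^-3)(7.605×10^-6) / 4.571×10^-9 = 0.684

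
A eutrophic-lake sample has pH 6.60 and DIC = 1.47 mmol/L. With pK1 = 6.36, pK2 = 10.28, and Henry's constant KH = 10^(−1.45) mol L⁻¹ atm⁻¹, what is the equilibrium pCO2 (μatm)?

α₀ = 1 / (1 + K1/[H⁺] + K1K2/[H⁺]²) = 1 / (1 + 10^+0.24 + 10^-3.44)
   = 1 / (1 + 1.7378 + 0.00036308) = 1/2.7382 = 0.3652
[CO2*] = α₀ × DIC = 0.3652 × 1.47 = 0.5369 mmol/L
pCO2 = [CO2*]/KH = 5.369×10^-4 / 3.548×10^-2 = 1.51×10^4 μatm

pCO2 = 1.51×10^4 μatm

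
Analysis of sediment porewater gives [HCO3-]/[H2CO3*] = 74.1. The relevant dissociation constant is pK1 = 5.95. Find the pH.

pH = 7.82

From K1 = [H⁺][HCO3-]/[H2CO3*]:  pH = pK1 + log₁₀([HCO3-]/[H2CO3*])
log₁₀(74.1) = +1.870
pH = 5.95 + (+1.870) = 7.82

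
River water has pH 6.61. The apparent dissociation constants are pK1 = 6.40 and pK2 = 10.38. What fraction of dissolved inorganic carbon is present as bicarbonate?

α₁ = 0.619

α₁ = 1 / (1 + [H⁺]/K1 + K2/[H⁺]) = 1 / (1 + 10^-0.21 + 10^-3.77)
   = 1 / (1 + 0.61660 + 0.00016982) = 1/1.6168 = 0.6185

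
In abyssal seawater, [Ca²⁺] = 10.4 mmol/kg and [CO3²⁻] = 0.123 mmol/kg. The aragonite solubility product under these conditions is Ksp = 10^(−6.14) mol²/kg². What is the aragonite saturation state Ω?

Ω = 1.77

Ksp = 10^(−6.14) = 7.244×10^-7
Ω = [Ca²⁺][CO3²⁻]/Ksp = (10.4×10^-3)(0.123×10^-3) / 7.244×10^-7 = 1.77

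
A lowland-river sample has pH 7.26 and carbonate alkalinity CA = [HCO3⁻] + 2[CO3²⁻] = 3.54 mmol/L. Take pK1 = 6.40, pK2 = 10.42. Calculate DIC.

CA = [HCO3⁻] + 2[CO3²⁻] = (α₁ + 2α₂)·DIC
At pH 7.26: [H⁺]/K1 = 10^-0.86 = 0.13804, K2/[H⁺] = 10^-3.16 = 0.00069183
α₁ = 1/(1 + 0.13804 + 0.00069183) = 1/1.1387 = 0.8782; α₂ = α₁·K2/[H⁺] = 0.0006075
α₁ + 2α₂ = 0.8794
DIC = CA / (α₁ + 2α₂) = 3.54 / 0.8794 = 4.03 mmol/L

DIC = 4.03 mmol/L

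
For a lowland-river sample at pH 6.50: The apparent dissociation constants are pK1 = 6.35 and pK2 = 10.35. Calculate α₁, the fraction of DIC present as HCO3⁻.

α₁ = 1 / (1 + [H⁺]/K1 + K2/[H⁺]) = 1 / (1 + 10^-0.15 + 10^-3.85)
   = 1 / (1 + 0.70795 + 0.00014125) = 1/1.7081 = 0.5855

α₁ = 0.585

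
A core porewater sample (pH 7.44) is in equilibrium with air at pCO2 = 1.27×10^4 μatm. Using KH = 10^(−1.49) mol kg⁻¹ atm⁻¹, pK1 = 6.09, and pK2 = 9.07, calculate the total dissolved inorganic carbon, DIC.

DIC = 9.83 mmol/kg

[CO2*] = KH · pCO2 = 10^(−1.49) × 1.27×10^4×10^-6 = 4.110×10^-4 mol/kg
α₀ = 1/(1 + K1/[H⁺] + K1K2/[H⁺]²) = 1/(1 + 10^+1.35 + 10^-0.28) = 0.04182
DIC = [CO2*]/α₀ = 4.110×10^-4 / 0.04182 = 9.83 mmol/kg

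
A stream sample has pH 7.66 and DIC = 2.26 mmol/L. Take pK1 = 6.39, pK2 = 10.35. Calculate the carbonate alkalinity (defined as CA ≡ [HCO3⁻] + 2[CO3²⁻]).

CA = [HCO3⁻] + 2[CO3²⁻] = (α₁ + 2α₂)·DIC
At pH 7.66: [H⁺]/K1 = 10^-1.27 = 0.053703, K2/[H⁺] = 10^-2.69 = 0.0020417
α₁ = 1/(1 + 0.053703 + 0.0020417) = 1/1.0557 = 0.9472; α₂ = α₁·K2/[H⁺] = 0.001934
α₁ + 2α₂ = 0.9511
CA = 0.9511 × 2.26 = 2.15 mmol/L

CA = 2.15 mmol/L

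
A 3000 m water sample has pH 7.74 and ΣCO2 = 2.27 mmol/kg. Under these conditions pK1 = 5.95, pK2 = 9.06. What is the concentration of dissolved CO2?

[CO2*] = 0.0346 mmol/kg

α₀ = 1 / (1 + K1/[H⁺] + K1K2/[H⁺]²) = 1 / (1 + 10^+1.79 + 10^+0.47)
   = 1 / (1 + 61.660 + 2.9512) = 1/65.611 = 0.01524
[CO2*] = α₀ × DIC = 0.01524 × 2.27 = 0.0346 mmol/kg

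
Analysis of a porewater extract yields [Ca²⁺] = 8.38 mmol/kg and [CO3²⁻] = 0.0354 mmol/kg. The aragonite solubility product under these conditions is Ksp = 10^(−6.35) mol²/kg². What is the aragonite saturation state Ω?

Ksp = 10^(−6.35) = 4.467×10^-7
Ω = [Ca²⁺][CO3²⁻]/Ksp = (8.38×10^-3)(0.0354×10^-3) / 4.467×10^-7 = 0.664

Ω = 0.664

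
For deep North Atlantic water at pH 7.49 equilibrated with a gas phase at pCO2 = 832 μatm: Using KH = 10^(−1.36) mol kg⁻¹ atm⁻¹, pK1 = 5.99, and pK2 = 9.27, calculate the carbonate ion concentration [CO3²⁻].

[CO3²⁻] = 19.1 μmol/kg

[CO2*] = KH · pCO2 = 10^(−1.36) × 832×10^-6 = 3.632×10^-5 mol/kg
α₀ = 1/(1 + K1/[H⁺] + K1K2/[H⁺]²) = 1/(1 + 10^+1.50 + 10^-0.28) = 0.03017
DIC = [CO2*]/α₀ = 3.632×10^-5 / 0.03017 = 1.204 mmol/kg
[CO3²⁻] = α₂·DIC; α₂ = 0.01583, so [CO3²⁻] = 0.01583 × 1.204 = 0.0191 mmol/kg = 19.1 μmol/kg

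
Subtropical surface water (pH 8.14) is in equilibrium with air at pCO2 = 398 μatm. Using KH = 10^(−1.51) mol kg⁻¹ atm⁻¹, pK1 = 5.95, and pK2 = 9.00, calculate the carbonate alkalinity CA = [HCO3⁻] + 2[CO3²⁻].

[CO2*] = KH · pCO2 = 10^(−1.51) × 398×10^-6 = 1.230×10^-5 mol/kg
α₀ = 1/(1 + K1/[H⁺] + K1K2/[H⁺]²) = 1/(1 + 10^+2.19 + 10^+1.33) = 0.005641
DIC = [CO2*]/α₀ = 1.230×10^-5 / 0.005641 = 2.180 mmol/kg
CA = (α₁ + 2α₂)·DIC = (0.8737 + 2×0.1206) × 2.180 = 2.43 mmol/kg

CA = 2.43 mmol/kg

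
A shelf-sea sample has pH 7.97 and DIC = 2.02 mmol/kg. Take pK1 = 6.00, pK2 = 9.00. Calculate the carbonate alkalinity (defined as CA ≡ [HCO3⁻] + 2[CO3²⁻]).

CA = [HCO3⁻] + 2[CO3²⁻] = (α₁ + 2α₂)·DIC
At pH 7.97: [H⁺]/K1 = 10^-1.97 = 0.010715, K2/[H⁺] = 10^-1.03 = 0.093325
α₁ = 1/(1 + 0.010715 + 0.093325) = 1/1.1040 = 0.9058; α₂ = α₁·K2/[H⁺] = 0.08453
α₁ + 2α₂ = 1.0748
CA = 1.0748 × 2.02 = 2.17 mmol/kg

CA = 2.17 mmol/kg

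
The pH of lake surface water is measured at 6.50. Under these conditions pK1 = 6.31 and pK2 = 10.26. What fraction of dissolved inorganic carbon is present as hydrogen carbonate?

α₁ = 1 / (1 + [H⁺]/K1 + K2/[H⁺]) = 1 / (1 + 10^-0.19 + 10^-3.76)
   = 1 / (1 + 0.64565 + 0.00017378) = 1/1.6458 = 0.6076

α₁ = 0.608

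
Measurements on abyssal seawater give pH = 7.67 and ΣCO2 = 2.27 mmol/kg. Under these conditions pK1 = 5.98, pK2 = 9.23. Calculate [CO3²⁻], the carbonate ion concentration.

[CO3²⁻] = 0.0597 mmol/kg

α₂ = 1 / (1 + [H⁺]/K2 + [H⁺]²/(K1K2)) = 1 / (1 + 10^+1.56 + 10^-0.13)
   = 1 / (1 + 36.308 + 0.74131) = 1/38.049 = 0.02628
[CO3²⁻] = α₂ × DIC = 0.02628 × 2.27 = 0.0597 mmol/kg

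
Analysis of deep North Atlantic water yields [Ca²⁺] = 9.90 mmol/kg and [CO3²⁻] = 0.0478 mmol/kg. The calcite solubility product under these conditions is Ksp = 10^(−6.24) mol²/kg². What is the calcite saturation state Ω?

Ksp = 10^(−6.24) = 5.754×10^-7
Ω = [Ca²⁺][CO3²⁻]/Ksp = (9.90×10^-3)(0.0478×10^-3) / 5.754×10^-7 = 0.822

Ω = 0.822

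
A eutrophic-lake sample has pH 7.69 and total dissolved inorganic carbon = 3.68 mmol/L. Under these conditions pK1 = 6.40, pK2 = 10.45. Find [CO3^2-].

α₂ = 1 / (1 + [H⁺]/K2 + [H⁺]²/(K1K2)) = 1 / (1 + 10^+2.76 + 10^+1.47)
   = 1 / (1 + 575.44 + 29.512) = 1/605.95 = 0.001650
[CO3²⁻] = α₂ × DIC = 0.001650 × 3.68 = 0.00607 mmol/L = 6.07 μmol/L

[CO3²⁻] = 6.07 μmol/L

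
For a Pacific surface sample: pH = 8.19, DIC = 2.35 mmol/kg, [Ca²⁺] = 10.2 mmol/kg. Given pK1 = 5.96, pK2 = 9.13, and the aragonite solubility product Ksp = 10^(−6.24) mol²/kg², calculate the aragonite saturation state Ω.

α₂ = 1 / (1 + [H⁺]/K2 + [H⁺]²/(K1K2)) = 1 / (1 + 10^+0.94 + 10^-1.29)
   = 1 / (1 + 8.7096 + 0.051286) = 1/9.7609 = 0.1024
[CO3²⁻] = α₂ × DIC = 0.1024 × 2.35 = 0.2408 mmol/kg
Ksp = 10^(−6.24) = 5.754×10^-7
Ω = [Ca²⁺][CO3²⁻]/Ksp = (10.2×10^-3)(2.408×10^-4) / 5.754×10^-7 = 4.27

Ω = 4.27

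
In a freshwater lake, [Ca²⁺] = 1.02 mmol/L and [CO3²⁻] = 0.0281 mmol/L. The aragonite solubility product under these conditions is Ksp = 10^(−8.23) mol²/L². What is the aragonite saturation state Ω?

Ω = 4.87

Ksp = 10^(−8.23) = 5.888×10^-9
Ω = [Ca²⁺][CO3²⁻]/Ksp = (1.02×10^-3)(0.0281×10^-3) / 5.888×10^-9 = 4.87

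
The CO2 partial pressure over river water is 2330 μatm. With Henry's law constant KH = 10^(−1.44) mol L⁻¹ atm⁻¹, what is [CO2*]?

[CO2*] = 84.6 μmol/L

KH = 10^(−1.44) = 3.631×10^-2 mol L⁻¹ atm⁻¹
[CO2*] = KH · pCO2 = 3.631×10^-2 × 2330×10^-6 atm = 8.46×10^-5 mol/L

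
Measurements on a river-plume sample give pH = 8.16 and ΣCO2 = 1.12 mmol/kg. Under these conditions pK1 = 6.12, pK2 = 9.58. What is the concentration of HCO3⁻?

[HCO3⁻] = 1.07 mmol/kg

α₁ = 1 / (1 + [H⁺]/K1 + K2/[H⁺]) = 1 / (1 + 10^-2.04 + 10^-1.42)
   = 1 / (1 + 0.0091201 + 0.038019) = 1/1.0471 = 0.9550
[HCO3⁻] = α₁ × DIC = 0.9550 × 1.12 = 1.07 mmol/kg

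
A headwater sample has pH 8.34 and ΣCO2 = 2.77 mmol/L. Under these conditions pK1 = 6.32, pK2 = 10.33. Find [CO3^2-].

[CO3²⁻] = 0.0278 mmol/L

α₂ = 1 / (1 + [H⁺]/K2 + [H⁺]²/(K1K2)) = 1 / (1 + 10^+1.99 + 10^-0.03)
   = 1 / (1 + 97.724 + 0.93325) = 1/99.657 = 0.01003
[CO3²⁻] = α₂ × DIC = 0.01003 × 2.77 = 0.0278 mmol/L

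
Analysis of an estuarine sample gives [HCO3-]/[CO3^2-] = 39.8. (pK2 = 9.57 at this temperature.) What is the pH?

From K2 = [H⁺][CO3^2-]/[HCO3-]:  pH = pK2 − log₁₀([HCO3-]/[CO3^2-])
log₁₀(39.8) = +1.600
pH = 9.57 − (+1.600) = 7.97

pH = 7.97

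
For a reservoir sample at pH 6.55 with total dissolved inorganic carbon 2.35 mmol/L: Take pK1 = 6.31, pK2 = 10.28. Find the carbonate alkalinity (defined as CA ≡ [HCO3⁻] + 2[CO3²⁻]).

CA = [HCO3⁻] + 2[CO3²⁻] = (α₁ + 2α₂)·DIC
At pH 6.55: [H⁺]/K1 = 10^-0.24 = 0.57544, K2/[H⁺] = 10^-3.73 = 0.00018621
α₁ = 1/(1 + 0.57544 + 0.00018621) = 1/1.5756 = 0.6347; α₂ = α₁·K2/[H⁺] = 0.0001182
α₁ + 2α₂ = 0.6349
CA = 0.6349 × 2.35 = 1.49 mmol/L

CA = 1.49 mmol/L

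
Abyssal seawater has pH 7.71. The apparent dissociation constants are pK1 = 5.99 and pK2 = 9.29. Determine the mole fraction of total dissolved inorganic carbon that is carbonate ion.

α₂ = 0.0252

α₂ = 1 / (1 + [H⁺]/K2 + [H⁺]²/(K1K2)) = 1 / (1 + 10^+1.58 + 10^-0.14)
   = 1 / (1 + 38.019 + 0.72444) = 1/39.743 = 0.02516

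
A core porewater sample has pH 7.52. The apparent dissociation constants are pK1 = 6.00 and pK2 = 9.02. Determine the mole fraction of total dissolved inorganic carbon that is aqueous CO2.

α₀ = 0.0284

α₀ = 1 / (1 + K1/[H⁺] + K1K2/[H⁺]²) = 1 / (1 + 10^+1.52 + 10^+0.02)
   = 1 / (1 + 33.113 + 1.0471) = 1/35.160 = 0.02844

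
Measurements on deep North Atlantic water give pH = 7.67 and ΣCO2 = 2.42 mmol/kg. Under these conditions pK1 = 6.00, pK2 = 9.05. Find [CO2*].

[CO2*] = 0.0487 mmol/kg

α₀ = 1 / (1 + K1/[H⁺] + K1K2/[H⁺]²) = 1 / (1 + 10^+1.67 + 10^+0.29)
   = 1 / (1 + 46.774 + 1.9498) = 1/49.723 = 0.02011
[CO2*] = α₀ × DIC = 0.02011 × 2.42 = 0.0487 mmol/kg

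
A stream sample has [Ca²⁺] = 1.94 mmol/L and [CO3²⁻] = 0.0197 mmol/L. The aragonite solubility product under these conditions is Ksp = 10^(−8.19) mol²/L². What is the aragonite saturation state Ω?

Ω = 5.92

Ksp = 10^(−8.19) = 6.457×10^-9
Ω = [Ca²⁺][CO3²⁻]/Ksp = (1.94×10^-3)(0.0197×10^-3) / 6.457×10^-9 = 5.92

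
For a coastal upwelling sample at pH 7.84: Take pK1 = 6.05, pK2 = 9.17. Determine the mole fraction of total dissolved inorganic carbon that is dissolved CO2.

α₀ = 0.0153

α₀ = 1 / (1 + K1/[H⁺] + K1K2/[H⁺]²) = 1 / (1 + 10^+1.79 + 10^+0.46)
   = 1 / (1 + 61.660 + 2.8840) = 1/65.544 = 0.01526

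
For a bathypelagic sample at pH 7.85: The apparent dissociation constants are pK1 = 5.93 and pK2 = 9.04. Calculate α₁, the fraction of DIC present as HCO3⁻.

α₁ = 0.929

α₁ = 1 / (1 + [H⁺]/K1 + K2/[H⁺]) = 1 / (1 + 10^-1.92 + 10^-1.19)
   = 1 / (1 + 0.012023 + 0.064565) = 1/1.0766 = 0.9289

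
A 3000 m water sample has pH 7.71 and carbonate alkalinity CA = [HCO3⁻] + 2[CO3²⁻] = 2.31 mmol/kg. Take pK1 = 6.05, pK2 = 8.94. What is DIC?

DIC = 2.23 mmol/kg

CA = [HCO3⁻] + 2[CO3²⁻] = (α₁ + 2α₂)·DIC
At pH 7.71: [H⁺]/K1 = 10^-1.66 = 0.021878, K2/[H⁺] = 10^-1.23 = 0.058884
α₁ = 1/(1 + 0.021878 + 0.058884) = 1/1.0808 = 0.9253; α₂ = α₁·K2/[H⁺] = 0.05448
α₁ + 2α₂ = 1.0342
DIC = CA / (α₁ + 2α₂) = 2.31 / 1.0342 = 2.23 mmol/kg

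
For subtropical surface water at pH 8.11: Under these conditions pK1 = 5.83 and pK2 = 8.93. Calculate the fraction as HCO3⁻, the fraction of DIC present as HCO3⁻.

α₁ = 0.865

α₁ = 1 / (1 + [H⁺]/K1 + K2/[H⁺]) = 1 / (1 + 10^-2.28 + 10^-0.82)
   = 1 / (1 + 0.0052481 + 0.15136) = 1/1.1566 = 0.8646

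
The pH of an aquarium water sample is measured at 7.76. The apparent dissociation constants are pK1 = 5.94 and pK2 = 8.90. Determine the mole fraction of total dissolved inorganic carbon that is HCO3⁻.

α₁ = 1 / (1 + [H⁺]/K1 + K2/[H⁺]) = 1 / (1 + 10^-1.82 + 10^-1.14)
   = 1 / (1 + 0.015136 + 0.072444) = 1/1.0876 = 0.9195

α₁ = 0.919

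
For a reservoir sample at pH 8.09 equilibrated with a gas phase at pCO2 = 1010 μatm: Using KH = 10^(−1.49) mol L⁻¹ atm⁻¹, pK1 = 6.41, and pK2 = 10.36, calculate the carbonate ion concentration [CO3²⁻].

[CO2*] = KH · pCO2 = 10^(−1.49) × 1010×10^-6 = 3.268×10^-5 mol/L
α₀ = 1/(1 + K1/[H⁺] + K1K2/[H⁺]²) = 1/(1 + 10^+1.68 + 10^-0.59) = 0.02036
DIC = [CO2*]/α₀ = 3.268×10^-5 / 0.02036 = 1.605 mmol/L
[CO3²⁻] = α₂·DIC; α₂ = 0.005233, so [CO3²⁻] = 0.005233 × 1.605 = 0.00840 mmol/L = 8.40 μmol/L

[CO3²⁻] = 8.40 μmol/L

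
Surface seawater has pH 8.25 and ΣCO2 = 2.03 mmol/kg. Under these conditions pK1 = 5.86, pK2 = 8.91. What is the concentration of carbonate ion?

α₂ = 1 / (1 + [H⁺]/K2 + [H⁺]²/(K1K2)) = 1 / (1 + 10^+0.66 + 10^-1.73)
   = 1 / (1 + 4.5709 + 0.018621) = 1/5.5895 = 0.1789
[CO3²⁻] = α₂ × DIC = 0.1789 × 2.03 = 0.363 mmol/kg

[CO3²⁻] = 0.363 mmol/kg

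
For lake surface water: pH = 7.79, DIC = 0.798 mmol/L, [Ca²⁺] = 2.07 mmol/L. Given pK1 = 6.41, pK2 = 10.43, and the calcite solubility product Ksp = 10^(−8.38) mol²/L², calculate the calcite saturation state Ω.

Ω = 0.870

α₂ = 1 / (1 + [H⁺]/K2 + [H⁺]²/(K1K2)) = 1 / (1 + 10^+2.64 + 10^+1.26)
   = 1 / (1 + 436.52 + 18.197) = 1/455.71 = 0.002194
[CO3²⁻] = α₂ × DIC = 0.002194 × 0.798 = 0.001751 mmol/L = 1.751 μmol/L
Ksp = 10^(−8.38) = 4.169×10^-9
Ω = [Ca²⁺][CO3²⁻]/Ksp = (2.07×10^-3)(1.751×10^-6) / 4.169×10^-9 = 0.870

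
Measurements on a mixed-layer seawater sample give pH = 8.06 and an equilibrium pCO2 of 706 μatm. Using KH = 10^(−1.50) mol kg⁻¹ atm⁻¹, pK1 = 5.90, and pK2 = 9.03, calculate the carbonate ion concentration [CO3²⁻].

[CO3²⁻] = 0.346 mmol/kg

[CO2*] = KH · pCO2 = 10^(−1.50) × 706×10^-6 = 2.233×10^-5 mol/kg
α₀ = 1/(1 + K1/[H⁺] + K1K2/[H⁺]²) = 1/(1 + 10^+2.16 + 10^+1.19) = 0.006210
DIC = [CO2*]/α₀ = 2.233×10^-5 / 0.006210 = 3.595 mmol/kg
[CO3²⁻] = α₂·DIC; α₂ = 0.09618, so [CO3²⁻] = 0.09618 × 3.595 = 0.346 mmol/kg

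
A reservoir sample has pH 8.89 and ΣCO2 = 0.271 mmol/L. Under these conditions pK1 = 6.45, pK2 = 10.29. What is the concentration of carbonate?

α₂ = 1 / (1 + [H⁺]/K2 + [H⁺]²/(K1K2)) = 1 / (1 + 10^+1.40 + 10^-1.04)
   = 1 / (1 + 25.119 + 0.091201) = 1/26.210 = 0.03815
[CO3²⁻] = α₂ × DIC = 0.03815 × 0.271 = 0.0103 mmol/L = 10.3 μmol/L

[CO3²⁻] = 10.3 μmol/L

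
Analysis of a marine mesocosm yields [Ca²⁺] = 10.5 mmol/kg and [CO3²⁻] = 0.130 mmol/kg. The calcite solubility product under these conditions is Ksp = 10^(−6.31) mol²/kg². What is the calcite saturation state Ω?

Ω = 2.79

Ksp = 10^(−6.31) = 4.898×10^-7
Ω = [Ca²⁺][CO3²⁻]/Ksp = (10.5×10^-3)(0.130×10^-3) / 4.898×10^-7 = 2.79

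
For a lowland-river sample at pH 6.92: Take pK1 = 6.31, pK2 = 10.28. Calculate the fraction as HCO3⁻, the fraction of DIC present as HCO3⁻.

α₁ = 1 / (1 + [H⁺]/K1 + K2/[H⁺]) = 1 / (1 + 10^-0.61 + 10^-3.36)
   = 1 / (1 + 0.24547 + 0.00043652) = 1/1.2459 = 0.8026

α₁ = 0.803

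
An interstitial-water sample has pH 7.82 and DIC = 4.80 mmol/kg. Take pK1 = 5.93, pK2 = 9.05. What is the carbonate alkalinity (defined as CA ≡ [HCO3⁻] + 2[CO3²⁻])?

CA = 5.01 mmol/kg

CA = [HCO3⁻] + 2[CO3²⁻] = (α₁ + 2α₂)·DIC
At pH 7.82: [H⁺]/K1 = 10^-1.89 = 0.012882, K2/[H⁺] = 10^-1.23 = 0.058884
α₁ = 1/(1 + 0.012882 + 0.058884) = 1/1.0718 = 0.9330; α₂ = α₁·K2/[H⁺] = 0.05494
α₁ + 2α₂ = 1.0429
CA = 1.0429 × 4.80 = 5.01 mmol/kg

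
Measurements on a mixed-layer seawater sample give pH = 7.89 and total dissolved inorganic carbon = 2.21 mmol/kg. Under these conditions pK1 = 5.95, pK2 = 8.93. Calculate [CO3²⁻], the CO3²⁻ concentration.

α₂ = 1 / (1 + [H⁺]/K2 + [H⁺]²/(K1K2)) = 1 / (1 + 10^+1.04 + 10^-0.90)
   = 1 / (1 + 10.965 + 0.12589) = 1/12.091 = 0.08271
[CO3²⁻] = α₂ × DIC = 0.08271 × 2.21 = 0.183 mmol/kg

[CO3²⁻] = 0.183 mmol/kg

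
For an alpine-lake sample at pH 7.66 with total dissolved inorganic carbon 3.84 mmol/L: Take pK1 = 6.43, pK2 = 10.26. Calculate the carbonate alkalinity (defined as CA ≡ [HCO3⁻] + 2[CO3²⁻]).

CA = [HCO3⁻] + 2[CO3²⁻] = (α₁ + 2α₂)·DIC
At pH 7.66: [H⁺]/K1 = 10^-1.23 = 0.058884, K2/[H⁺] = 10^-2.60 = 0.0025119
α₁ = 1/(1 + 0.058884 + 0.0025119) = 1/1.0614 = 0.9422; α₂ = α₁·K2/[H⁺] = 0.002367
α₁ + 2α₂ = 0.9469
CA = 0.9469 × 3.84 = 3.64 mmol/L

CA = 3.64 mmol/L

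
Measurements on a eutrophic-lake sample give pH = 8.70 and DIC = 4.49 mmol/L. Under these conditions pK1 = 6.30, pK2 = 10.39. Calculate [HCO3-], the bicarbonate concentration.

[HCO3⁻] = 4.38 mmol/L

α₁ = 1 / (1 + [H⁺]/K1 + K2/[H⁺]) = 1 / (1 + 10^-2.40 + 10^-1.69)
   = 1 / (1 + 0.0039811 + 0.020417) = 1/1.0244 = 0.9762
[HCO3⁻] = α₁ × DIC = 0.9762 × 4.49 = 4.38 mmol/L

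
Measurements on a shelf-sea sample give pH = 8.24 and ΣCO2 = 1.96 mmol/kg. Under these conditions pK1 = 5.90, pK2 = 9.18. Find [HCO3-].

[HCO3⁻] = 1.75 mmol/kg

α₁ = 1 / (1 + [H⁺]/K1 + K2/[H⁺]) = 1 / (1 + 10^-2.34 + 10^-0.94)
   = 1 / (1 + 0.0045709 + 0.11482) = 1/1.1194 = 0.8933
[HCO3⁻] = α₁ × DIC = 0.8933 × 1.96 = 1.75 mmol/kg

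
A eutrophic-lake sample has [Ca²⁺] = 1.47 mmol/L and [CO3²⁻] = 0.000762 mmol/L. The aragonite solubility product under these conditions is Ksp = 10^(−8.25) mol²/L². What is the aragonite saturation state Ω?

Ω = 0.199

Ksp = 10^(−8.25) = 5.623×10^-9
Ω = [Ca²⁺][CO3²⁻]/Ksp = (1.47×10^-3)(0.000762×10^-3) / 5.623×10^-9 = 0.199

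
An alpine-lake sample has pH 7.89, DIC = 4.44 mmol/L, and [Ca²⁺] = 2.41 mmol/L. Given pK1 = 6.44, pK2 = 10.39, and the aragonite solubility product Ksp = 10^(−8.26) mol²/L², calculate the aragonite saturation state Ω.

Ω = 5.93

α₂ = 1 / (1 + [H⁺]/K2 + [H⁺]²/(K1K2)) = 1 / (1 + 10^+2.50 + 10^+1.05)
   = 1 / (1 + 316.23 + 11.220) = 1/328.45 = 0.003045
[CO3²⁻] = α₂ × DIC = 0.003045 × 4.44 = 0.01352 mmol/L = 13.52 μmol/L
Ksp = 10^(−8.26) = 5.495×10^-9
Ω = [Ca²⁺][CO3²⁻]/Ksp = (2.41×10^-3)(1.352×10^-5) / 5.495×10^-9 = 5.93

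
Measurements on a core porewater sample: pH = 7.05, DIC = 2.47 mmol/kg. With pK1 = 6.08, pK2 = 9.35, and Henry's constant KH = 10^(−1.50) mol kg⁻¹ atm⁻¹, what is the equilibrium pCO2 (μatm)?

pCO2 = 7530 μatm

α₀ = 1 / (1 + K1/[H⁺] + K1K2/[H⁺]²) = 1 / (1 + 10^+0.97 + 10^-1.33)
   = 1 / (1 + 9.3325 + 0.046774) = 1/10.379 = 0.09635
[CO2*] = α₀ × DIC = 0.09635 × 2.47 = 0.2380 mmol/kg
pCO2 = [CO2*]/KH = 2.380×10^-4 / 3.162×10^-2 = 7530 μatm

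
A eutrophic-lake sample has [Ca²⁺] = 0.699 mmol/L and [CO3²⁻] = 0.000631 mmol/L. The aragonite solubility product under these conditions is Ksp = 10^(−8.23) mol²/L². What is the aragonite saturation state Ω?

Ksp = 10^(−8.23) = 5.888×10^-9
Ω = [Ca²⁺][CO3²⁻]/Ksp = (0.699×10^-3)(0.000631×10^-3) / 5.888×10^-9 = 0.0749

Ω = 0.0749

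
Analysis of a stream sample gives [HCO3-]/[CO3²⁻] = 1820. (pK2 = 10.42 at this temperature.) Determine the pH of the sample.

pH = 7.16

From K2 = [H⁺][CO3²⁻]/[HCO3-]:  pH = pK2 − log₁₀([HCO3-]/[CO3²⁻])
log₁₀(1820) = +3.260
pH = 10.42 − (+3.260) = 7.16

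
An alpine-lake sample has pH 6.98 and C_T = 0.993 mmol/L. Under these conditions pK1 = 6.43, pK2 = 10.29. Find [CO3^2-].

[CO3²⁻] = 0.379 μmol/L

α₂ = 1 / (1 + [H⁺]/K2 + [H⁺]²/(K1K2)) = 1 / (1 + 10^+3.31 + 10^+2.76)
   = 1 / (1 + 2041.7 + 575.44) = 1/2618.2 = 0.0003819
[CO3²⁻] = α₂ × DIC = 0.0003819 × 0.993 = 0.000379 mmol/L = 0.379 μmol/L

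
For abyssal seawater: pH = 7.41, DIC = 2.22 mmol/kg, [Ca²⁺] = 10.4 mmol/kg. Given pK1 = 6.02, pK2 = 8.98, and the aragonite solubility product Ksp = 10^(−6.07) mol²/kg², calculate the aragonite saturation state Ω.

Ω = 0.684

α₂ = 1 / (1 + [H⁺]/K2 + [H⁺]²/(K1K2)) = 1 / (1 + 10^+1.57 + 10^+0.18)
   = 1 / (1 + 37.154 + 1.5136) = 1/39.667 = 0.02521
[CO3²⁻] = α₂ × DIC = 0.02521 × 2.22 = 0.05597 mmol/kg
Ksp = 10^(−6.07) = 8.511×10^-7
Ω = [Ca²⁺][CO3²⁻]/Ksp = (10.4×10^-3)(5.597×10^-5) / 8.511×10^-7 = 0.684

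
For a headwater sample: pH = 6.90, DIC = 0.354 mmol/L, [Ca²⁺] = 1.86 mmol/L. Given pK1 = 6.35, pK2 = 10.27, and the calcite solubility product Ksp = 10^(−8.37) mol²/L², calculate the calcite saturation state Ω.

Ω = 0.0513

α₂ = 1 / (1 + [H⁺]/K2 + [H⁺]²/(K1K2)) = 1 / (1 + 10^+3.37 + 10^+2.82)
   = 1 / (1 + 2344.2 + 660.69) = 1/3005.9 = 0.0003327
[CO3²⁻] = α₂ × DIC = 0.0003327 × 0.354 = 0.0001178 mmol/L = 0.1178 μmol/L
Ksp = 10^(−8.37) = 4.266×10^-9
Ω = [Ca²⁺][CO3²⁻]/Ksp = (1.86×10^-3)(1.178×10^-7) / 4.266×10^-9 = 0.0513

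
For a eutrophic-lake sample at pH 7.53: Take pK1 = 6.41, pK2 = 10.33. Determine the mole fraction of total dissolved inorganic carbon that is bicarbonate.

α₁ = 1 / (1 + [H⁺]/K1 + K2/[H⁺]) = 1 / (1 + 10^-1.12 + 10^-2.80)
   = 1 / (1 + 0.075858 + 0.0015849) = 1/1.0774 = 0.9281

α₁ = 0.928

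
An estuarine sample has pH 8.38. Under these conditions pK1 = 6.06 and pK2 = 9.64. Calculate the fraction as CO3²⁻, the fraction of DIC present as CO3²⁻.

α₂ = 0.0519

α₂ = 1 / (1 + [H⁺]/K2 + [H⁺]²/(K1K2)) = 1 / (1 + 10^+1.26 + 10^-1.06)
   = 1 / (1 + 18.197 + 0.087096) = 1/19.284 = 0.05186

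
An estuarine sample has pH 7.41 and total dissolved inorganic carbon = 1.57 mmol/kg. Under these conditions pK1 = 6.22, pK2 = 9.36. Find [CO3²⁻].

α₂ = 1 / (1 + [H⁺]/K2 + [H⁺]²/(K1K2)) = 1 / (1 + 10^+1.95 + 10^+0.76)
   = 1 / (1 + 89.125 + 5.7544) = 1/95.879 = 0.01043
[CO3²⁻] = α₂ × DIC = 0.01043 × 1.57 = 0.0164 mmol/kg = 16.4 μmol/kg

[CO3²⁻] = 16.4 μmol/kg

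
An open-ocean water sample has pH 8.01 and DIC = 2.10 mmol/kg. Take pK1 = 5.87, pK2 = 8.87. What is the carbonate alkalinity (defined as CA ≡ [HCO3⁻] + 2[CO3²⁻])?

CA = [HCO3⁻] + 2[CO3²⁻] = (α₁ + 2α₂)·DIC
At pH 8.01: [H⁺]/K1 = 10^-2.14 = 0.0072444, K2/[H⁺] = 10^-0.86 = 0.13804
α₁ = 1/(1 + 0.0072444 + 0.13804) = 1/1.1453 = 0.8731; α₂ = α₁·K2/[H⁺] = 0.1205
α₁ + 2α₂ = 1.1142
CA = 1.1142 × 2.10 = 2.34 mmol/kg

CA = 2.34 mmol/kg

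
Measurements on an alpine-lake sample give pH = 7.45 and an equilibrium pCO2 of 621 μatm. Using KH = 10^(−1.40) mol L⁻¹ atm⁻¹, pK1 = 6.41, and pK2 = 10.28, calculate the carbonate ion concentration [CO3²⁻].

[CO2*] = KH · pCO2 = 10^(−1.40) × 621×10^-6 = 2.472×10^-5 mol/L
α₀ = 1/(1 + K1/[H⁺] + K1K2/[H⁺]²) = 1/(1 + 10^+1.04 + 10^-1.79) = 0.08347
DIC = [CO2*]/α₀ = 2.472×10^-5 / 0.08347 = 0.2962 mmol/L
[CO3²⁻] = α₂·DIC; α₂ = 0.001354, so [CO3²⁻] = 0.001354 × 0.2962 = 0.000401 mmol/L = 0.401 μmol/L

[CO3²⁻] = 0.401 μmol/L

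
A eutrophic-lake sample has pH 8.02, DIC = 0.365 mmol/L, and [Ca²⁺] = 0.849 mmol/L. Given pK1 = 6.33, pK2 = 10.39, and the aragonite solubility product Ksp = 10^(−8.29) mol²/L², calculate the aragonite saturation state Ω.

α₂ = 1 / (1 + [H⁺]/K2 + [H⁺]²/(K1K2)) = 1 / (1 + 10^+2.37 + 10^+0.68)
   = 1 / (1 + 234.42 + 4.7863) = 1/240.21 = 0.004163
[CO3²⁻] = α₂ × DIC = 0.004163 × 0.365 = 0.001520 mmol/L = 1.520 μmol/L
Ksp = 10^(−8.29) = 5.129×10^-9
Ω = [Ca²⁺][CO3²⁻]/Ksp = (0.849×10^-3)(1.520×10^-6) / 5.129×10^-9 = 0.252

Ω = 0.252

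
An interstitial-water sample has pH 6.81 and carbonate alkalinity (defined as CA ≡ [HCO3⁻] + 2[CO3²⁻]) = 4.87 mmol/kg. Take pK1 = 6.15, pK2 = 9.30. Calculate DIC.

DIC = 5.91 mmol/kg

CA = [HCO3⁻] + 2[CO3²⁻] = (α₁ + 2α₂)·DIC
At pH 6.81: [H⁺]/K1 = 10^-0.66 = 0.21878, K2/[H⁺] = 10^-2.49 = 0.0032359
α₁ = 1/(1 + 0.21878 + 0.0032359) = 1/1.2220 = 0.8183; α₂ = α₁·K2/[H⁺] = 0.002648
α₁ + 2α₂ = 0.8236
DIC = CA / (α₁ + 2α₂) = 4.87 / 0.8236 = 5.91 mmol/kg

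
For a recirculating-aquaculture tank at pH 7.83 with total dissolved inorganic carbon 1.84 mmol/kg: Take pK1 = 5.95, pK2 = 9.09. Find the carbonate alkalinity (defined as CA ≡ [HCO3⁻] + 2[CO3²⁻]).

CA = [HCO3⁻] + 2[CO3²⁻] = (α₁ + 2α₂)·DIC
At pH 7.83: [H⁺]/K1 = 10^-1.88 = 0.013183, K2/[H⁺] = 10^-1.26 = 0.054954
α₁ = 1/(1 + 0.013183 + 0.054954) = 1/1.0681 = 0.9362; α₂ = α₁·K2/[H⁺] = 0.05145
α₁ + 2α₂ = 1.0391
CA = 1.0391 × 1.84 = 1.91 mmol/kg

CA = 1.91 mmol/kg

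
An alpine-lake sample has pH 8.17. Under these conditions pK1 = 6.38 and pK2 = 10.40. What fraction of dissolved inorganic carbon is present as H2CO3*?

α₀ = 0.0159

α₀ = 1 / (1 + K1/[H⁺] + K1K2/[H⁺]²) = 1 / (1 + 10^+1.79 + 10^-0.44)
   = 1 / (1 + 61.660 + 0.36308) = 1/63.023 = 0.01587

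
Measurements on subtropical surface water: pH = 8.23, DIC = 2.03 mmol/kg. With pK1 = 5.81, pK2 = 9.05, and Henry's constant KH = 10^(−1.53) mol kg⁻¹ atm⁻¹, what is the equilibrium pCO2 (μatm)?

pCO2 = 226 μatm

α₀ = 1 / (1 + K1/[H⁺] + K1K2/[H⁺]²) = 1 / (1 + 10^+2.42 + 10^+1.60)
   = 1 / (1 + 263.03 + 39.811) = 1/303.84 = 0.003291
[CO2*] = α₀ × DIC = 0.003291 × 2.03 = 0.006681 mmol/kg = 6.681 μmol/kg
pCO2 = [CO2*]/KH = 6.681×10^-6 / 2.951×10^-2 = 226 μatm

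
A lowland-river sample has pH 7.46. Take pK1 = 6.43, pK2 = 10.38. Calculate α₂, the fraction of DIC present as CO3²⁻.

α₂ = 1 / (1 + [H⁺]/K2 + [H⁺]²/(K1K2)) = 1 / (1 + 10^+2.92 + 10^+1.89)
   = 1 / (1 + 831.76 + 77.625) = 1/910.39 = 0.001098

α₂ = 0.00110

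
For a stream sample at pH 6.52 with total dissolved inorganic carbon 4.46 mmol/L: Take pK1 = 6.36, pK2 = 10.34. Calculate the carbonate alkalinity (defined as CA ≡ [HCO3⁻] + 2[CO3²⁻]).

CA = 2.64 mmol/L

CA = [HCO3⁻] + 2[CO3²⁻] = (α₁ + 2α₂)·DIC
At pH 6.52: [H⁺]/K1 = 10^-0.16 = 0.69183, K2/[H⁺] = 10^-3.82 = 0.00015136
α₁ = 1/(1 + 0.69183 + 0.00015136) = 1/1.6920 = 0.5910; α₂ = α₁·K2/[H⁺] = 8.945×10^-5
α₁ + 2α₂ = 0.5912
CA = 0.5912 × 4.46 = 2.64 mmol/L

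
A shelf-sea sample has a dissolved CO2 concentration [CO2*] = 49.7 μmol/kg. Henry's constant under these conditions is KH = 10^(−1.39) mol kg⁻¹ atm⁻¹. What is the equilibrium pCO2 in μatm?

pCO2 = 1220 μatm

KH = 10^(−1.39) = 4.074×10^-2 mol kg⁻¹ atm⁻¹
pCO2 = [CO2*]/KH = 49.7×10^-6 / 4.074×10^-2 = 1.22×10^-3 atm = 1220 μatm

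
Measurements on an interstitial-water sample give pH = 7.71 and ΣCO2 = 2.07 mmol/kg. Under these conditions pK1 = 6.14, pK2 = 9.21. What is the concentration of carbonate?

[CO3²⁻] = 0.0618 mmol/kg

α₂ = 1 / (1 + [H⁺]/K2 + [H⁺]²/(K1K2)) = 1 / (1 + 10^+1.50 + 10^-0.07)
   = 1 / (1 + 31.623 + 0.85114) = 1/33.474 = 0.02987
[CO3²⁻] = α₂ × DIC = 0.02987 × 2.07 = 0.0618 mmol/kg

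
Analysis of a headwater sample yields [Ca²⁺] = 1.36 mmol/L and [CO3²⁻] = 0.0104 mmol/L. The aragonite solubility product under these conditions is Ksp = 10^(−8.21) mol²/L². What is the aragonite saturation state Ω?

Ksp = 10^(−8.21) = 6.166×10^-9
Ω = [Ca²⁺][CO3²⁻]/Ksp = (1.36×10^-3)(0.0104×10^-3) / 6.166×10^-9 = 2.29

Ω = 2.29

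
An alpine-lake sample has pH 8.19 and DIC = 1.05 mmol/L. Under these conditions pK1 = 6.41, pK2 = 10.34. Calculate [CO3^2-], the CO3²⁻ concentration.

[CO3²⁻] = 7.26 μmol/L

α₂ = 1 / (1 + [H⁺]/K2 + [H⁺]²/(K1K2)) = 1 / (1 + 10^+2.15 + 10^+0.37)
   = 1 / (1 + 141.25 + 2.3442) = 1/144.60 = 0.006916
[CO3²⁻] = α₂ × DIC = 0.006916 × 1.05 = 0.00726 mmol/L = 7.26 μmol/L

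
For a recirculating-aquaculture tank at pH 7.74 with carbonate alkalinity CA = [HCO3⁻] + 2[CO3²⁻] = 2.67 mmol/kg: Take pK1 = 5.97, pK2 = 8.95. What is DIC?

DIC = 2.56 mmol/kg

CA = [HCO3⁻] + 2[CO3²⁻] = (α₁ + 2α₂)·DIC
At pH 7.74: [H⁺]/K1 = 10^-1.77 = 0.016982, K2/[H⁺] = 10^-1.21 = 0.061660
α₁ = 1/(1 + 0.016982 + 0.061660) = 1/1.0786 = 0.9271; α₂ = α₁·K2/[H⁺] = 0.05716
α₁ + 2α₂ = 1.0414
DIC = CA / (α₁ + 2α₂) = 2.67 / 1.0414 = 2.56 mmol/kg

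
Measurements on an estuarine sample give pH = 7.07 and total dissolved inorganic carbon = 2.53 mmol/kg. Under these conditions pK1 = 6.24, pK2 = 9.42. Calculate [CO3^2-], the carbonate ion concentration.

α₂ = 1 / (1 + [H⁺]/K2 + [H⁺]²/(K1K2)) = 1 / (1 + 10^+2.35 + 10^+1.52)
   = 1 / (1 + 223.87 + 33.113) = 1/257.99 = 0.003876
[CO3²⁻] = α₂ × DIC = 0.003876 × 2.53 = 0.00981 mmol/kg = 9.81 μmol/kg

[CO3²⁻] = 9.81 μmol/kg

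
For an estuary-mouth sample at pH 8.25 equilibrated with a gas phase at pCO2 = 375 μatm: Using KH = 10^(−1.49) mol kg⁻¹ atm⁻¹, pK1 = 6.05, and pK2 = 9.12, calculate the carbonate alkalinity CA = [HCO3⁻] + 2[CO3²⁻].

[CO2*] = KH · pCO2 = 10^(−1.49) × 375×10^-6 = 1.213×10^-5 mol/kg
α₀ = 1/(1 + K1/[H⁺] + K1K2/[H⁺]²) = 1/(1 + 10^+2.20 + 10^+1.33) = 0.005529
DIC = [CO2*]/α₀ = 1.213×10^-5 / 0.005529 = 2.195 mmol/kg
CA = (α₁ + 2α₂)·DIC = (0.8763 + 2×0.1182) × 2.195 = 2.44 mmol/kg

CA = 2.44 mmol/kg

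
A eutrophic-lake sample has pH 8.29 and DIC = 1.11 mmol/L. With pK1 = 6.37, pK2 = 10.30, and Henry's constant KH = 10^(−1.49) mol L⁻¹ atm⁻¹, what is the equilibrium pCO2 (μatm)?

α₀ = 1 / (1 + K1/[H⁺] + K1K2/[H⁺]²) = 1 / (1 + 10^+1.92 + 10^-0.09)
   = 1 / (1 + 83.176 + 0.81283) = 1/84.989 = 0.01177
[CO2*] = α₀ × DIC = 0.01177 × 1.11 = 0.01306 mmol/L = 13.06 μmol/L
pCO2 = [CO2*]/KH = 1.306×10^-5 / 3.236×10^-2 = 404 μatm

pCO2 = 404 μatm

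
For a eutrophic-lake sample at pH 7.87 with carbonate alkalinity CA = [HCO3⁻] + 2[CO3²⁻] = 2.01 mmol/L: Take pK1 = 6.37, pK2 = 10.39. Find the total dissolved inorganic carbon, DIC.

DIC = 2.07 mmol/L

CA = [HCO3⁻] + 2[CO3²⁻] = (α₁ + 2α₂)·DIC
At pH 7.87: [H⁺]/K1 = 10^-1.50 = 0.031623, K2/[H⁺] = 10^-2.52 = 0.0030200
α₁ = 1/(1 + 0.031623 + 0.0030200) = 1/1.0346 = 0.9665; α₂ = α₁·K2/[H⁺] = 0.002919
α₁ + 2α₂ = 0.9724
DIC = CA / (α₁ + 2α₂) = 2.01 / 0.9724 = 2.07 mmol/L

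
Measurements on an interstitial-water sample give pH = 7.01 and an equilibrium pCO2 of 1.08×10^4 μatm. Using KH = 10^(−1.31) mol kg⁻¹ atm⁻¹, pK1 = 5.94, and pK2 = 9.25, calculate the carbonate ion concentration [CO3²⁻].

[CO2*] = KH · pCO2 = 10^(−1.31) × 1.08×10^4×10^-6 = 5.290×10^-4 mol/kg
α₀ = 1/(1 + K1/[H⁺] + K1K2/[H⁺]²) = 1/(1 + 10^+1.07 + 10^-1.17) = 0.07802
DIC = [CO2*]/α₀ = 5.290×10^-4 / 0.07802 = 6.779 mmol/kg
[CO3²⁻] = α₂·DIC; α₂ = 0.005275, so [CO3²⁻] = 0.005275 × 6.779 = 0.0358 mmol/kg

[CO3²⁻] = 0.0358 mmol/kg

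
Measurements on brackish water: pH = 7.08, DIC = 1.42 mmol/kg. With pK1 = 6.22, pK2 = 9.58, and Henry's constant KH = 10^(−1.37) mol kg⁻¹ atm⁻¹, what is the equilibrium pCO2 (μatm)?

pCO2 = 4030 μatm

α₀ = 1 / (1 + K1/[H⁺] + K1K2/[H⁺]²) = 1 / (1 + 10^+0.86 + 10^-1.64)
   = 1 / (1 + 7.2444 + 0.022909) = 1/8.2673 = 0.1210
[CO2*] = α₀ × DIC = 0.1210 × 1.42 = 0.1718 mmol/kg
pCO2 = [CO2*]/KH = 1.718×10^-4 / 4.266×10^-2 = 4030 μatm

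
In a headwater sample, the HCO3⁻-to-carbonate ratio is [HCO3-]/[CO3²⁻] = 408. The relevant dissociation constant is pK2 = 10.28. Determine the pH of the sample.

From K2 = [H⁺][CO3²⁻]/[HCO3-]:  pH = pK2 − log₁₀([HCO3-]/[CO3²⁻])
log₁₀(408) = +2.611
pH = 10.28 − (+2.611) = 7.67

pH = 7.67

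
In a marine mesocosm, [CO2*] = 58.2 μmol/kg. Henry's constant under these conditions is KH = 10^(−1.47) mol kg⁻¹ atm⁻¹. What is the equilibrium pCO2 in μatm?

KH = 10^(−1.47) = 3.388×10^-2 mol kg⁻¹ atm⁻¹
pCO2 = [CO2*]/KH = 58.2×10^-6 / 3.388×10^-2 = 1.72×10^-3 atm = 1720 μatm

pCO2 = 1720 μatm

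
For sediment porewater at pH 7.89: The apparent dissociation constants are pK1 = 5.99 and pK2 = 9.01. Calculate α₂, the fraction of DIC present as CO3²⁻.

α₂ = 1 / (1 + [H⁺]/K2 + [H⁺]²/(K1K2)) = 1 / (1 + 10^+1.12 + 10^-0.78)
   = 1 / (1 + 13.183 + 0.16596) = 1/14.349 = 0.06969

α₂ = 0.0697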